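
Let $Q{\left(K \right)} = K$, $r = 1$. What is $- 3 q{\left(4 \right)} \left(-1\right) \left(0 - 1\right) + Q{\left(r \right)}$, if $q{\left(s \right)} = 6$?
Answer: $-17$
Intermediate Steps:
$- 3 q{\left(4 \right)} \left(-1\right) \left(0 - 1\right) + Q{\left(r \right)} = - 3 \cdot 6 \left(-1\right) \left(0 - 1\right) + 1 = - 3 \left(- 6 \left(0 - 1\right)\right) + 1 = - 3 \left(\left(-6\right) \left(-1\right)\right) + 1 = \left(-3\right) 6 + 1 = -18 + 1 = -17$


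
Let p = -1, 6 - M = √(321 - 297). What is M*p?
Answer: -6 + 2*√6 ≈ -1.1010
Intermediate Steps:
M = 6 - 2*√6 (M = 6 - √(321 - 297) = 6 - √24 = 6 - 2*√6 ≈ 1.1010)
M*p = (6 - 2*√6)*(-1) = -6 + 2*√6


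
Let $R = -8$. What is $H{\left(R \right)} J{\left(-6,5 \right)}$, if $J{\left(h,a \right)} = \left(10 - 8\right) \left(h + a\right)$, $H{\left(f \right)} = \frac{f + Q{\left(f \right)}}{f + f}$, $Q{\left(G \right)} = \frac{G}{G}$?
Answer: $- \frac{7}{8} \approx -0.875$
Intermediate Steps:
$Q{\left(G \right)} = 1$
$H{\left(f \right)} = \frac{1 + f}{2 f}$ ($H{\left(f \right)} = \frac{f + 1}{f + f} = \frac{1 + f}{2 f}$)
$J{\left(h,a \right)} = 2 a + 2 h$ ($J{\left(h,a \right)} = 2 \left(a + h\right) = 2 a + 2 h$)
$H{\left(R \right)} J{\left(-6,5 \right)} = \frac{1 - 8}{2 \left(-8\right)} \left(2 \cdot 5 + 2 \left(-6\right)\right) = \frac{1}{2} \left(- \frac{1}{8}\right) \left(-7\right) \left(10 - 12\right) = \frac{7}{16} \left(-2\right) = - \frac{7}{8}$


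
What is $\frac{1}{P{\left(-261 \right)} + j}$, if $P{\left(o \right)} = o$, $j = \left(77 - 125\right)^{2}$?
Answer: $\frac{1}{2043} \approx 0.00048948$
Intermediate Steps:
$j = 2304$ ($j = \left(-48\right)^{2} = 2304$)
$\frac{1}{P{\left(-261 \right)} + j} = \frac{1}{-261 + 2304} = \frac{1}{2043}$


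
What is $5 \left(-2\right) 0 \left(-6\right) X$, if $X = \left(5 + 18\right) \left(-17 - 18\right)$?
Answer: $0$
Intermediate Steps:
$X = -805$ ($X = 23 \left(-35\right) = -805$)
$5 \left(-2\right) 0 \left(-6\right) X = 5 \left(-2\right) 0 \left(-6\right) \left(-805\right) = \left(-10\right) 0 \left(-6\right) \left(-805\right) = 0 \left(-6\right) \left(-805\right) = 0 \left(-805\right) = 0$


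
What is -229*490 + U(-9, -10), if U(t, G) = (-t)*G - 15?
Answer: -112315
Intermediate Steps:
U(t, G) = -15 - G*t (U(t, G) = -G*t - 15 = -15 - G*t)
-229*490 + U(-9, -10) = -229*490 + (-15 - 1*(-10)*(-9)) = -112210 + (-15 - 90) = -112210 - 105 = -112315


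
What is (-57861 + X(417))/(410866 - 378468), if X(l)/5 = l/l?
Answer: -28928/16199 ≈ -1.7858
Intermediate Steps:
X(l) = 5 (X(l) = 5*(l/l) = 5*1 = 5)
(-57861 + X(417))/(410866 - 378468) = (-57861 + 5)/(410866 - 378468) = -57856/32398 = -57856*1/32398 = -28928/16199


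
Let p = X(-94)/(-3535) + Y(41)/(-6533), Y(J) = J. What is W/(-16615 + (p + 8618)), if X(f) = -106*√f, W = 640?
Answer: -682419726156490056000/8527054437556871805319 - 2558824983870400*I*√94/8527054437556871805319 ≈ -0.08003 - 2.9094e-6*I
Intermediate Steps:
p = -41/6533 + 106*I*√94/3535 (p = -106*I*√94/(-3535) + 41/(-6533) = -106*I*√94*(-1/3535) + 41*(-1/6533) = -106*I*√94*(-1/3535) - 41/6533 = 106*I*√94/3535 - 41/6533 = -41/6533 + 106*I*√94/3535 ≈ -0.0062758 + 0.29072*I)
W/(-16615 + (p + 8618)) = 640/(-16615 + ((-41/6533 + 106*I*√94/3535) + 8618)) = 640/(-16615 + (56301353/6533 + 106*I*√94/3535)) = 640/(-52244442/6533 + 106*I*√94/3535)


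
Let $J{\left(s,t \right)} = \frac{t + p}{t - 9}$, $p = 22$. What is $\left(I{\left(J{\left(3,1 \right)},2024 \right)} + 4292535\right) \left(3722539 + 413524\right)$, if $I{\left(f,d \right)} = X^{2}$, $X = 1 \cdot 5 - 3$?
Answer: $17754211733957$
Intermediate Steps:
$X = 2$ ($X = 5 - 3 = 2$)
$J{\left(s,t \right)} = \frac{22 + t}{-9 + t}$ ($J{\left(s,t \right)} = \frac{t + 22}{t - 9} = \frac{22 + t}{-9 + t}$)
$I{\left(f,d \right)} = 4$ ($I{\left(f,d \right)} = 2^{2} = 4$)
$\left(I{\left(J{\left(3,1 \right)},2024 \right)} + 4292535\right) \left(3722539 + 413524\right) = \left(4 + 4292535\right) \left(3722539 + 413524\right) = 4292539 \cdot 4136063 = 17754211733957$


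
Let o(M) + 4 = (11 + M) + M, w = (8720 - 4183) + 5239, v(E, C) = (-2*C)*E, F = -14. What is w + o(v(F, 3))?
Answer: 9951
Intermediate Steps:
v(E, C) = -2*C*E
w = 9776 (w = 4537 + 5239 = 9776)
o(M) = 7 + 2*M (o(M) = -4 + ((11 + M) + M) = -4 + (11 + 2*M) = 7 + 2*M)
w + o(v(F, 3)) = 9776 + (7 + 2*(-2*3*(-14))) = 9776 + (7 + 2*84) = 9776 + (7 + 168) = 9776 + 175 = 9951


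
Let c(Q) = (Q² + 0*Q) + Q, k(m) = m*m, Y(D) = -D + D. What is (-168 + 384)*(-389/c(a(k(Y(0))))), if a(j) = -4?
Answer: -7002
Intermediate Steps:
Y(D) = 0
k(m) = m²
c(Q) = Q + Q² (c(Q) = (Q² + 0) + Q = Q² + Q = Q + Q²)
(-168 + 384)*(-389/c(a(k(Y(0))))) = (-168 + 384)*(-389*(-1/(4*(1 - 4)))) = 216*(-389/((-4*(-3)))) = 216*(-389/12) = -7002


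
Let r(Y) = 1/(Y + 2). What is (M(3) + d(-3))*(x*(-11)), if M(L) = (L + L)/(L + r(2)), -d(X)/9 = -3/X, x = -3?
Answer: -3069/13 ≈ -236.08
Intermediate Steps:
r(Y) = 1/(2 + Y)
d(X) = 27/X (d(X) = -(-27)/X = 27/X)
M(L) = 2*L/(1/4 + L) (M(L) = (L + L)/(L + 1/(2 + 2)) = (2*L)/(L + 1/4) = (2*L)/(1/4 + L) = 2*L/(1/4 + L))
(M(3) + d(-3))*(x*(-11)) = (8*3/(1 + 4*3) + 27/(-3))*(-3*(-11)) = (8*3/(1 + 12) + 27*(-1/3))*33 = (8*3/13 - 9)*33 = (8*3*(1/13) - 9)*33 = (24/13 - 9)*33 = -93/13*33 = -3069/13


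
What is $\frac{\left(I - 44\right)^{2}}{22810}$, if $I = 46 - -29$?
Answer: $\frac{961}{22810} \approx 0.042131$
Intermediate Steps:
$I = 75$ ($I = 46 + 29 = 75$)
$\frac{\left(I - 44\right)^{2}}{22810} = \frac{\left(75 - 44\right)^{2}}{22810} = 31^{2} \cdot \frac{1}{22810} = 961 \cdot \frac{1}{22810} = \frac{961}{22810}$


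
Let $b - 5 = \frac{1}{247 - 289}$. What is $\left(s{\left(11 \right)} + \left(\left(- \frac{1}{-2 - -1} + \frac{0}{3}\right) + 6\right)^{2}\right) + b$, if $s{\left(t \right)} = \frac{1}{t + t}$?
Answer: $\frac{12479}{231} \approx 54.022$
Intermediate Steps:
$s{\left(t \right)} = \frac{1}{2 t}$
$b = \frac{209}{42}$ ($b = 5 + \frac{1}{247 - 289} = 5 + \frac{1}{-42} = 5 - \frac{1}{42} = \frac{209}{42} \approx 4.9762$)
$\left(s{\left(11 \right)} + \left(\left(- \frac{1}{-2 - -1} + \frac{0}{3}\right) + 6\right)^{2}\right) + b = \left(\frac{1}{2 \cdot 11} + \left(\left(- \frac{1}{-2 - -1} + \frac{0}{3}\right) + 6\right)^{2}\right) + \frac{209}{42} = \left(\frac{1}{2} \cdot \frac{1}{11} + \left(\left(- \frac{1}{-2 + 1} + 0 \cdot \frac{1}{3}\right) + 6\right)^{2}\right) + \frac{209}{42} = \left(\frac{1}{22} + \left(\left(- \frac{1}{-1} + 0\right) + 6\right)^{2}\right) + \frac{209}{42} = \left(\frac{1}{22} + \left(\left(\left(-1\right) \left(-1\right) + 0\right) + 6\right)^{2}\right) + \frac{209}{42} = \left(\frac{1}{22} + \left(\left(1 + 0\right) + 6\right)^{2}\right) + \frac{209}{42} = \left(\frac{1}{22} + \left(1 + 6\right)^{2}\right) + \frac{209}{42} = \left(\frac{1}{22} + 7^{2}\right) + \frac{209}{42} = \left(\frac{1}{22} + 49\right) + \frac{209}{42} = \frac{1079}{22} + \frac{209}{42} = \frac{12479}{231}$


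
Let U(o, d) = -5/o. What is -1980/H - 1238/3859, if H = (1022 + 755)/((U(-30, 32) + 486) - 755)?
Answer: 2051907184/6857443 ≈ 299.22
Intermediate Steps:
H = -10662/1613 (H = (1022 + 755)/((-5/(-30) + 486) - 755) = 1777/((-5*(-1/30) + 486) - 755) = 1777/((1/6 + 486) - 755) = 1777/(2917/6 - 755) = 1777/(-1613/6) = 1777*(-6/1613) = -10662/1613 ≈ -6.6100)
-1980/H - 1238/3859 = -1980/(-10662/1613) - 1238/3859 = -1980*(-1613/10662) - 1238*1/3859 = 532290/1777 - 1238/3859 = 2051907184/6857443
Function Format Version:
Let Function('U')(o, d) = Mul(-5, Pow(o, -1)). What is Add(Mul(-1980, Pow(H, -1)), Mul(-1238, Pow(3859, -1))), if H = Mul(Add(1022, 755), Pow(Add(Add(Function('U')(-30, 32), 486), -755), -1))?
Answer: Rational(2051907184, 6857443) ≈ 299.22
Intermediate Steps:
H = Rational(-10662, 1613) (H = Mul(Add(1022, 755), Pow(Add(Add(Mul(-5, Pow(-30, -1)), 486), -755), -1)) = Mul(1777, Pow(Add(Add(Mul(-5, Rational(-1, 30)), 486), -755), -1)) = Mul(1777, Pow(Add(Add(Rational(1, 6), 486), -755), -1)) = Mul(1777, Pow(Add(Rational(2917, 6), -755), -1)) = Mul(1777, Pow(Rational(-1613, 6), -1)) = Mul(1777, Rational(-6, 1613)) = Rational(-10662, 1613) ≈ -6.6100)
Add(Mul(-1980, Pow(H, -1)), Mul(-1238, Pow(3859, -1))) = Add(Mul(-1980, Pow(Rational(-10662, 1613), -1)), Mul(-1238, Pow(3859, -1))) = Add(Mul(-1980, Rational(-1613, 10662)), Mul(-1238, Rational(1, 3859))) = Add(Rational(532290, 1777), Rational(-1238, 3859)) = Rational(2051907184, 6857443)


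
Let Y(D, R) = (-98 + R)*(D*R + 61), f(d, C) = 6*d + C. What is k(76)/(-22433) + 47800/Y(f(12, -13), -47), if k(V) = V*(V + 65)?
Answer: -78541561/220538823 ≈ -0.35613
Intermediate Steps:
f(d, C) = C + 6*d
Y(D, R) = (-98 + R)*(61 + D*R)
k(V) = V*(65 + V)
k(76)/(-22433) + 47800/Y(f(12, -13), -47) = (76*(65 + 76))/(-22433) + 47800/(-5978 + 61*(-47) + (-13 + 6*12)*(-47)² - 98*(-13 + 6*12)*(-47)) = (76*141)*(-1/22433) + 47800/(-5978 - 2867 + (-13 + 72)*2209 - 98*(-13 + 72)*(-47)) = 10716*(-1/22433) + 47800/(-5978 - 2867 + 59*2209 - 98*59*(-47)) = -10716/22433 + 47800/(-5978 - 2867 + 130331 + 271754) = -10716/22433 + 47800/393240 = -10716/22433 + 47800*(1/393240) = -10716/22433 + 1195/9831 = -78541561/220538823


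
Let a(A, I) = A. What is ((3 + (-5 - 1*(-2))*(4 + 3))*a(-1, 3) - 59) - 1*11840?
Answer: -11881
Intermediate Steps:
((3 + (-5 - 1*(-2))*(4 + 3))*a(-1, 3) - 59) - 1*11840 = ((3 + (-5 - 1*(-2))*(4 + 3))*(-1) - 59) - 1*11840 = ((3 + (-5 + 2)*7)*(-1) - 59) - 11840 = ((3 - 3*7)*(-1) - 59) - 11840 = ((3 - 21)*(-1) - 59) - 11840 = (-18*(-1) - 59) - 11840 = (18 - 59) - 11840 = -41 - 11840 = -11881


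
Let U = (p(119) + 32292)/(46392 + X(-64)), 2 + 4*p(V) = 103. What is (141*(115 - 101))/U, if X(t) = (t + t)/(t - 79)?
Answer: 7483359552/2640781 ≈ 2833.8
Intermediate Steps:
p(V) = 101/4 (p(V) = -1/2 + (1/4)*103 = -1/2 + 103/4 = 101/4)
X(t) = 2*t/(-79 + t) (X(t) = (2*t)/(-79 + t) = 2*t/(-79 + t))
U = 18485467/26536736 (U = (101/4 + 32292)/(46392 + 2*(-64)/(-79 - 64)) = 129269/(4*(46392 + 2*(-64)/(-143))) = 129269/(4*(46392 + 2*(-64)*(-1/143))) = 129269/(4*(46392 + 128/143)) = 129269/(4*(6634184/143)) = (129269/4)*(143/6634184) = 18485467/26536736 ≈ 0.69660)
(141*(115 - 101))/U = (141*(115 - 101))/(18485467/26536736) = (141*14)*(26536736/18485467) = 1974*(26536736/18485467) = 7483359552/2640781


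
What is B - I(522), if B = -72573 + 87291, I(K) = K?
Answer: 14196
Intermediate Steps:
B = 14718
B - I(522) = 14718 - 1*522 = 14718 - 522 = 14196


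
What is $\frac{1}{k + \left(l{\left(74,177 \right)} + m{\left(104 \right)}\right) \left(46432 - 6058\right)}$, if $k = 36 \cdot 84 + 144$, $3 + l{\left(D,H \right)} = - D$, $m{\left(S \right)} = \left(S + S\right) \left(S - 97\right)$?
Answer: $\frac{1}{55678914} \approx 1.796 \cdot 10^{-8}$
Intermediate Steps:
$m{\left(S \right)} = 2 S \left(-97 + S\right)$
$l{\left(D,H \right)} = -3 - D$
$k = 3168$ ($k = 3024 + 144 = 3168$)
$\frac{1}{k + \left(l{\left(74,177 \right)} + m{\left(104 \right)}\right) \left(46432 - 6058\right)} = \frac{1}{3168 + \left(\left(-3 - 74\right) + 2 \cdot 104 \left(-97 + 104\right)\right) \left(46432 - 6058\right)} = \frac{1}{3168 + \left(\left(-3 - 74\right) + 2 \cdot 104 \cdot 7\right) 40374} = \frac{1}{3168 + \left(-77 + 1456\right) 40374} = \frac{1}{3168 + 1379 \cdot 40374} = \frac{1}{3168 + 55675746} = \frac{1}{55678914}$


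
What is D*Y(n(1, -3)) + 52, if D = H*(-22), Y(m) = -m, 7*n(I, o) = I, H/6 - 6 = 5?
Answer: 1816/7 ≈ 259.43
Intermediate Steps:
H = 66 (H = 36 + 6*5 = 36 + 30 = 66)
n(I, o) = I/7
D = -1452 (D = 66*(-22) = -1452)
D*Y(n(1, -3)) + 52 = -(-1452)*(⅐)*1 + 52 = -(-1452)/7 + 52 = -1452*(-⅐) + 52 = 1452/7 + 52 = 1816/7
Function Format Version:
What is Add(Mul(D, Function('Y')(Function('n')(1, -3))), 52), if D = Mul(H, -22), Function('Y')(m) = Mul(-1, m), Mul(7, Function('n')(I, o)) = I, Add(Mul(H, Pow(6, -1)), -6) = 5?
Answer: Rational(1816, 7) ≈ 259.43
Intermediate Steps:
H = 66 (H = Add(36, Mul(6, 5)) = Add(36, 30) = 66)
Function('n')(I, o) = Mul(Rational(1, 7), I)
D = -1452 (D = Mul(66, -22) = -1452)
Add(Mul(D, Function('Y')(Function('n')(1, -3))), 52) = Add(Mul(-1452, Mul(-1, Mul(Rational(1, 7), 1))), 52) = Add(Mul(-1452, Mul(-1, Rational(1, 7))), 52) = Add(Mul(-1452, Rational(-1, 7)), 52) = Add(Rational(1452, 7), 52) = Rational(1816, 7)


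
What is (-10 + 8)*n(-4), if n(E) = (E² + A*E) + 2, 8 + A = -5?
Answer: -140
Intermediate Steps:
A = -13 (A = -8 - 5 = -13)
n(E) = 2 + E² - 13*E (n(E) = (E² - 13*E) + 2 = 2 + E² - 13*E)
(-10 + 8)*n(-4) = (-10 + 8)*(2 + (-4)² - 13*(-4)) = -2*(2 + 16 + 52) = -2*70 = -140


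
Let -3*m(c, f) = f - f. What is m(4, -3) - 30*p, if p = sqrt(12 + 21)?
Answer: -30*sqrt(33) ≈ -172.34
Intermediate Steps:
m(c, f) = 0 (m(c, f) = -(f - f)/3 = -1/3*0 = 0)
p = sqrt(33) ≈ 5.7446
m(4, -3) - 30*p = 0 - 30*sqrt(33) = -30*sqrt(33)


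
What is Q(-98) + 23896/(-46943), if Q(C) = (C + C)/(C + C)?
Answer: 23047/46943 ≈ 0.49096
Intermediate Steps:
Q(C) = 1 (Q(C) = (2*C)/((2*C)) = (2*C)*(1/(2*C)) = 1)
Q(-98) + 23896/(-46943) = 1 + 23896/(-46943) = 1 + 23896*(-1/46943) = 1 - 23896/46943 = 23047/46943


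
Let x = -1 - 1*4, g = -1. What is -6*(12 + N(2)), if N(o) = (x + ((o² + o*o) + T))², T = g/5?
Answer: -2976/25 ≈ -119.04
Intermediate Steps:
x = -5 (x = -1 - 4 = -5)
T = -⅕ (T = -1/5 = -1*⅕ = -⅕ ≈ -0.20000)
N(o) = (-26/5 + 2*o²)² (N(o) = (-5 + ((o² + o*o) - ⅕))² = (-5 + ((o² + o²) - ⅕))² = (-5 + (2*o² - ⅕))² = (-5 + (-⅕ + 2*o²))² = (-26/5 + 2*o²)²)
-6*(12 + N(2)) = -6*(12 + 4*(-13 + 5*2²)²/25) = -6*(12 + 4*(-13 + 5*4)²/25) = -6*(12 + 4*(-13 + 20)²/25) = -6*(12 + (4/25)*7²) = -6*(12 + (4/25)*49) = -6*(12 + 196/25) = -6*496/25 = -2976/25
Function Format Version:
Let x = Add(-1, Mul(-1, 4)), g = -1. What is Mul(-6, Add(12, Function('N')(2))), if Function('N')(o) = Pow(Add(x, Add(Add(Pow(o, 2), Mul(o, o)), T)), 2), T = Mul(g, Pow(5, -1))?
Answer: Rational(-2976, 25) ≈ -119.04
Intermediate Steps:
x = -5 (x = Add(-1, -4) = -5)
T = Rational(-1, 5) (T = Mul(-1, Pow(5, -1)) = Mul(-1, Rational(1, 5)) = Rational(-1, 5) ≈ -0.20000)
Function('N')(o) = Pow(Add(Rational(-26, 5), Mul(2, Pow(o, 2))), 2) (Function('N')(o) = Pow(Add(-5, Add(Add(Pow(o, 2), Mul(o, o)), Rational(-1, 5))), 2) = Pow(Add(-5, Add(Add(Pow(o, 2), Pow(o, 2)), Rational(-1, 5))), 2) = Pow(Add(-5, Add(Mul(2, Pow(o, 2)), Rational(-1, 5))), 2) = Pow(Add(-5, Add(Rational(-1, 5), Mul(2, Pow(o, 2)))), 2) = Pow(Add(Rational(-26, 5), Mul(2, Pow(o, 2))), 2))
Mul(-6, Add(12, Function('N')(2))) = Mul(-6, Add(12, Mul(Rational(4, 25), Pow(Add(-13, Mul(5, Pow(2, 2))), 2)))) = Mul(-6, Add(12, Mul(Rational(4, 25), Pow(Add(-13, Mul(5, 4)), 2)))) = Mul(-6, Add(12, Mul(Rational(4, 25), Pow(Add(-13, 20), 2)))) = Mul(-6, Add(12, Mul(Rational(4, 25), Pow(7, 2)))) = Mul(-6, Add(12, Mul(Rational(4, 25), 49))) = Mul(-6, Add(12, Rational(196, 25))) = Mul(-6, Rational(496, 25)) = Rational(-2976, 25)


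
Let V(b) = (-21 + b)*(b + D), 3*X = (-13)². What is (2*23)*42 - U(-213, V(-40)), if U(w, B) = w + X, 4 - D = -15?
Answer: 6266/3 ≈ 2088.7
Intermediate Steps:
D = 19 (D = 4 - 1*(-15) = 4 + 15 = 19)
X = 169/3 (X = (⅓)*(-13)² = (⅓)*169 = 169/3 ≈ 56.333)
V(b) = (-21 + b)*(19 + b) (V(b) = (-21 + b)*(b + 19) = (-21 + b)*(19 + b))
U(w, B) = 169/3 + w (U(w, B) = w + 169/3 = 169/3 + w)
(2*23)*42 - U(-213, V(-40)) = (2*23)*42 - (169/3 - 213) = 46*42 - 1*(-470/3) = 1932 + 470/3 = 6266/3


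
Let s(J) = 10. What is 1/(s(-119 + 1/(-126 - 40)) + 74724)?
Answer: 1/74734 ≈ 1.3381e-5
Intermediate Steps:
1/(s(-119 + 1/(-126 - 40)) + 74724) = 1/(10 + 74724) = 1/74734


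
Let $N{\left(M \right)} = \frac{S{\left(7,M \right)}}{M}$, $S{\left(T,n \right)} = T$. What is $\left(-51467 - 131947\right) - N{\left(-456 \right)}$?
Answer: $- \frac{83636777}{456} \approx -1.8341 \cdot 10^{5}$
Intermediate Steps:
$N{\left(M \right)} = \frac{7}{M}$
$\left(-51467 - 131947\right) - N{\left(-456 \right)} = \left(-51467 - 131947\right) - \frac{7}{-456} = -183414 - 7 \left(- \frac{1}{456}\right) = -183414 - - \frac{7}{456} = -183414 + \frac{7}{456} = - \frac{83636777}{456}$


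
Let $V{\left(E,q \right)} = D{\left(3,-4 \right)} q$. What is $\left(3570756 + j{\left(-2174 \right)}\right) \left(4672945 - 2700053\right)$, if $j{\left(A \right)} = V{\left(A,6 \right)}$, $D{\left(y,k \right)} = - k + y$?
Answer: $7044798807816$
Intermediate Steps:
$D{\left(y,k \right)} = y - k$
$V{\left(E,q \right)} = 7 q$ ($V{\left(E,q \right)} = \left(3 - -4\right) q = \left(3 + 4\right) q = 7 q$)
$j{\left(A \right)} = 42$ ($j{\left(A \right)} = 7 \cdot 6 = 42$)
$\left(3570756 + j{\left(-2174 \right)}\right) \left(4672945 - 2700053\right) = \left(3570756 + 42\right) \left(4672945 - 2700053\right) = 3570798 \cdot 1972892 = 7044798807816$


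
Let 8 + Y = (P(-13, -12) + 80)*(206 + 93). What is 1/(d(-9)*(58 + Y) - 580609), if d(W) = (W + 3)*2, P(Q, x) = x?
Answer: -1/825193 ≈ -1.2118e-6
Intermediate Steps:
Y = 20324 (Y = -8 + (-12 + 80)*(206 + 93) = -8 + 68*299 = -8 + 20332 = 20324)
d(W) = 6 + 2*W (d(W) = (3 + W)*2 = 6 + 2*W)
1/(d(-9)*(58 + Y) - 580609) = 1/((6 + 2*(-9))*(58 + 20324) - 580609) = 1/((6 - 18)*20382 - 580609) = 1/(-12*20382 - 580609) = 1/(-244584 - 580609) = 1/(-825193) = -1/825193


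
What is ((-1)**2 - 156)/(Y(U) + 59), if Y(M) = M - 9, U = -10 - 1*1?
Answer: -155/39 ≈ -3.9744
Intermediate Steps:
U = -11 (U = -10 - 1 = -11)
Y(M) = -9 + M
((-1)**2 - 156)/(Y(U) + 59) = ((-1)**2 - 156)/((-9 - 11) + 59) = (1 - 156)/(-20 + 59) = -155/39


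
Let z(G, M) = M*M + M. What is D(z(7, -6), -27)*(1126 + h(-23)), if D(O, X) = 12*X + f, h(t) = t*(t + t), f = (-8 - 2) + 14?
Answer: -698880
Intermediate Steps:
f = 4 (f = -10 + 14 = 4)
z(G, M) = M + M² (z(G, M) = M² + M = M + M²)
h(t) = 2*t² (h(t) = t*(2*t) = 2*t²)
D(O, X) = 4 + 12*X (D(O, X) = 12*X + 4 = 4 + 12*X)
D(z(7, -6), -27)*(1126 + h(-23)) = (4 + 12*(-27))*(1126 + 2*(-23)²) = (4 - 324)*(1126 + 2*529) = -320*(1126 + 1058) = -320*2184 = -698880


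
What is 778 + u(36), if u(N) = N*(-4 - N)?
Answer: -662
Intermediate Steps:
778 + u(36) = 778 - 1*36*(4 + 36) = 778 - 1*36*40 = 778 - 1440 = -662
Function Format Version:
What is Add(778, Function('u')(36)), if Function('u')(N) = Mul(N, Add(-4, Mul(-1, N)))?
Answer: -662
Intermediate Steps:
Add(778, Function('u')(36)) = Add(778, Mul(-1, 36, Add(4, 36))) = Add(778, Mul(-1, 36, 40)) = Add(778, -1440) = -662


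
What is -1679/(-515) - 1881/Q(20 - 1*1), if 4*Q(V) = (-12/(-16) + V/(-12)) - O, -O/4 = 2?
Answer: -23176963/22145 ≈ -1046.6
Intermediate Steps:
O = -8 (O = -4*2 = -8)
Q(V) = 35/16 - V/48 (Q(V) = ((-12/(-16) + V/(-12)) - 1*(-8))/4 = ((-12*(-1/16) + V*(-1/12)) + 8)/4 = ((¾ - V/12) + 8)/4 = (35/4 - V/12)/4 = 35/16 - V/48)
-1679/(-515) - 1881/Q(20 - 1*1) = -1679/(-515) - 1881/(35/16 - (20 - 1*1)/48) = -1679*(-1/515) - 1881/(35/16 - (20 - 1)/48) = 1679/515 - 1881/(35/16 - 1/48*19) = 1679/515 - 1881/(35/16 - 19/48) = 1679/515 - 1881/43/24 = 1679/515 - 1881*24/43 = 1679/515 - 45144/43 = -23176963/22145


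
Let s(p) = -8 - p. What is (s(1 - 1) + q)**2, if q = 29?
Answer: 441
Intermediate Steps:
(s(1 - 1) + q)**2 = ((-8 - (1 - 1)) + 29)**2 = ((-8 - 1*0) + 29)**2 = ((-8 + 0) + 29)**2 = (-8 + 29)**2 = 21**2 = 441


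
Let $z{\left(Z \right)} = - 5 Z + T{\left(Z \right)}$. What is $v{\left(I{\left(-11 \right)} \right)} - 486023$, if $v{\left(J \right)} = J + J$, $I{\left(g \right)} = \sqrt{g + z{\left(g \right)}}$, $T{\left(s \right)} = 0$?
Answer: $-486023 + 4 \sqrt{11} \approx -4.8601 \cdot 10^{5}$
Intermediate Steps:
$z{\left(Z \right)} = - 5 Z$ ($z{\left(Z \right)} = - 5 Z + 0 = - 5 Z$)
$I{\left(g \right)} = 2 \sqrt{- g}$ ($I{\left(g \right)} = \sqrt{g - 5 g} = \sqrt{- 4 g} = 2 \sqrt{- g}$)
$v{\left(J \right)} = 2 J$
$v{\left(I{\left(-11 \right)} \right)} - 486023 = 2 \cdot 2 \sqrt{\left(-1\right) \left(-11\right)} - 486023 = 2 \cdot 2 \sqrt{11} - 486023 = 4 \sqrt{11} - 486023 = -486023 + 4 \sqrt{11}$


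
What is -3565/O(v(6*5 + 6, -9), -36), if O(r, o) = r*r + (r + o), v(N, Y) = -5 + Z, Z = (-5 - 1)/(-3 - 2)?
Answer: 89125/634 ≈ 140.58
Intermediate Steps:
Z = 6/5 (Z = -6/(-5) = -6*(-⅕) = 6/5 ≈ 1.2000)
v(N, Y) = -19/5 (v(N, Y) = -5 + 6/5 = -19/5)
O(r, o) = o + r + r² (O(r, o) = r² + (o + r) = o + r + r²)
-3565/O(v(6*5 + 6, -9), -36) = -3565/(-36 - 19/5 + (-19/5)²) = -3565/(-36 - 19/5 + 361/25) = -3565/(-634/25) = -3565*(-25/634) = 89125/634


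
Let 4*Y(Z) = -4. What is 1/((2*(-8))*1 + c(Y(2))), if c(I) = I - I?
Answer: -1/16 ≈ -0.062500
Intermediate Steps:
Y(Z) = -1 (Y(Z) = (¼)*(-4) = -1)
c(I) = 0
1/((2*(-8))*1 + c(Y(2))) = 1/((2*(-8))*1 + 0) = 1/(-16*1 + 0) = 1/(-16 + 0) = 1/(-16) = -1/16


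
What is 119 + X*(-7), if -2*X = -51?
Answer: -119/2 ≈ -59.500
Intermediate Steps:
X = 51/2 (X = -1/2*(-51) = 51/2 ≈ 25.500)
119 + X*(-7) = 119 + (51/2)*(-7) = 119 - 357/2 = -119/2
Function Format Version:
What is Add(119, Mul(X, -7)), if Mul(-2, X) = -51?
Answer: Rational(-119, 2) ≈ -59.500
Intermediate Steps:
X = Rational(51, 2) (X = Mul(Rational(-1, 2), -51) = Rational(51, 2) ≈ 25.500)
Add(119, Mul(X, -7)) = Add(119, Mul(Rational(51, 2), -7)) = Add(119, Rational(-357, 2)) = Rational(-119, 2)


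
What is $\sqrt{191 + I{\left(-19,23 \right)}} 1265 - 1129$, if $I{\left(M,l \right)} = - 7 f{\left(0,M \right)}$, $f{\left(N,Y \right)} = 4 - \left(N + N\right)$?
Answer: $-1129 + 1265 \sqrt{163} \approx 15021.0$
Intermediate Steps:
$f{\left(N,Y \right)} = 4 - 2 N$
$I{\left(M,l \right)} = -28$ ($I{\left(M,l \right)} = - 7 \left(4 - 0\right) = - 7 \left(4 + 0\right) = \left(-7\right) 4 = -28$)
$\sqrt{191 + I{\left(-19,23 \right)}} 1265 - 1129 = \sqrt{191 - 28} \cdot 1265 - 1129 = \sqrt{163} \cdot 1265 - 1129 = 1265 \sqrt{163} - 1129 = -1129 + 1265 \sqrt{163}$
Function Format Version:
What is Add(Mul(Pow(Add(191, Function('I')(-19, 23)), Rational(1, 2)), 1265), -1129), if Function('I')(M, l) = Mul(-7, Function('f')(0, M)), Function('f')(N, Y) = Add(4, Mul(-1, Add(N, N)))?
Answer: Add(-1129, Mul(1265, Pow(163, Rational(1, 2)))) ≈ 15021.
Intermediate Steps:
Function('f')(N, Y) = Add(4, Mul(-2, N)) (Function('f')(N, Y) = Add(4, Mul(-1, Mul(2, N))) = Add(4, Mul(-2, N)))
Function('I')(M, l) = -28 (Function('I')(M, l) = Mul(-7, Add(4, Mul(-2, 0))) = Mul(-7, Add(4, 0)) = Mul(-7, 4) = -28)
Add(Mul(Pow(Add(191, Function('I')(-19, 23)), Rational(1, 2)), 1265), -1129) = Add(Mul(Pow(Add(191, -28), Rational(1, 2)), 1265), -1129) = Add(Mul(Pow(163, Rational(1, 2)), 1265), -1129) = Add(Mul(1265, Pow(163, Rational(1, 2))), -1129) = Add(-1129, Mul(1265, Pow(163, Rational(1, 2))))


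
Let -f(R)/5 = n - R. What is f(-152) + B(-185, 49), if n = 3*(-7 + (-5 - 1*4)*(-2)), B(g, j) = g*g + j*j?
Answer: 35701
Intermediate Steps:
B(g, j) = g**2 + j**2
n = 33 (n = 3*(-7 + (-5 - 4)*(-2)) = 3*(-7 - 9*(-2)) = 3*(-7 + 18) = 3*11 = 33)
f(R) = -165 + 5*R (f(R) = -5*(33 - R) = -165 + 5*R)
f(-152) + B(-185, 49) = (-165 + 5*(-152)) + ((-185)**2 + 49**2) = (-165 - 760) + (34225 + 2401) = -925 + 36626 = 35701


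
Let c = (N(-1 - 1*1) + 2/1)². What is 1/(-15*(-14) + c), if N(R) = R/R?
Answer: 1/219 ≈ 0.0045662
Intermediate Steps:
N(R) = 1
c = 9 (c = (1 + 2/1)² = (1 + 2*1)² = (1 + 2)² = 3² = 9)
1/(-15*(-14) + c) = 1/(-15*(-14) + 9) = 1/(210 + 9) = 1/219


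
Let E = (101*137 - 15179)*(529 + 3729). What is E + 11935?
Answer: -5702301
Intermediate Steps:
E = -5714236 (E = (13837 - 15179)*4258 = -1342*4258 = -5714236)
E + 11935 = -5714236 + 11935 = -5702301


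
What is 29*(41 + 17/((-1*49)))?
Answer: 57768/49 ≈ 1178.9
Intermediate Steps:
29*(41 + 17/((-1*49))) = 29*(41 + 17/(-49)) = 29*(41 + 17*(-1/49)) = 29*(41 - 17/49) = 29*(1992/49) = 57768/49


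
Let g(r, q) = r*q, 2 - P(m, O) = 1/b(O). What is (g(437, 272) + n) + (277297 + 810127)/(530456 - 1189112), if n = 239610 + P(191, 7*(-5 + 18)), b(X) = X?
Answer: 671441434283/1873053 ≈ 3.5847e+5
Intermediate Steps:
P(m, O) = 2 - 1/O
g(r, q) = q*r
n = 21804691/91 (n = 239610 + (2 - 1/(7*(-5 + 18))) = 239610 + (2 - 1/(7*13)) = 239610 + (2 - 1/91) = 239610 + 181/91 = 21804691/91 ≈ 2.3961e+5)
(g(437, 272) + n) + (277297 + 810127)/(530456 - 1189112) = (272*437 + 21804691/91) + (277297 + 810127)/(530456 - 1189112) = (118864 + 21804691/91) + 1087424/(-658656) = 32621315/91 + 1087424*(-1/658656) = 32621315/91 - 33982/20583 = 671441434283/1873053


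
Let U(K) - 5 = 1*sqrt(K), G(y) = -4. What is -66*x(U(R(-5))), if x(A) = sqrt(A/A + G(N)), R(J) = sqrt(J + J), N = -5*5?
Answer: -66*I*sqrt(3) ≈ -114.32*I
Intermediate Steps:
N = -25
R(J) = sqrt(2)*sqrt(J) (R(J) = sqrt(2*J) = sqrt(2)*sqrt(J))
U(K) = 5 + sqrt(K) (U(K) = 5 + 1*sqrt(K) = 5 + sqrt(K))
x(A) = I*sqrt(3) (x(A) = sqrt(A/A - 4) = sqrt(1 - 4) = sqrt(-3) = I*sqrt(3))
-66*x(U(R(-5))) = -66*I*sqrt(3)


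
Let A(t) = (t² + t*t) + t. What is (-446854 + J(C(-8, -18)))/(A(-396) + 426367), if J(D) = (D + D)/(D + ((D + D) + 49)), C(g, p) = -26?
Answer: -12958714/21448487 ≈ -0.60418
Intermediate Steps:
A(t) = t + 2*t² (A(t) = (t² + t²) + t = 2*t² + t = t + 2*t²)
J(D) = 2*D/(49 + 3*D) (J(D) = (2*D)/(D + (2*D + 49)) = (2*D)/(D + (49 + 2*D)) = (2*D)/(49 + 3*D) = 2*D/(49 + 3*D))
(-446854 + J(C(-8, -18)))/(A(-396) + 426367) = (-446854 + 2*(-26)/(49 + 3*(-26)))/(-396*(1 + 2*(-396)) + 426367) = (-446854 + 2*(-26)/(49 - 78))/(-396*(1 - 792) + 426367) = (-446854 + 2*(-26)/(-29))/(-396*(-791) + 426367) = (-446854 + 2*(-26)*(-1/29))/(313236 + 426367) = (-446854 + 52/29)/739603 = -12958714/29*1/739603 = -12958714/21448487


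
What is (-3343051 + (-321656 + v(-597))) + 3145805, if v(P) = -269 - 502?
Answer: -519673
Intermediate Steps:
v(P) = -771
(-3343051 + (-321656 + v(-597))) + 3145805 = (-3343051 + (-321656 - 771)) + 3145805 = (-3343051 - 322427) + 3145805 = -3665478 + 3145805 = -519673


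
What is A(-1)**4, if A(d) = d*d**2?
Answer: 1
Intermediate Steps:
A(d) = d**3
A(-1)**4 = ((-1)**3)**4 = (-1)**4 = 1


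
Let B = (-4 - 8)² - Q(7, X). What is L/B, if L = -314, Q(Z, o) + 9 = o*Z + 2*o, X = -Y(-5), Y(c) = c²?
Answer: -157/189 ≈ -0.83069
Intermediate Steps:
X = -25 (X = -1*(-5)² = -1*25 = -25)
Q(Z, o) = -9 + 2*o + Z*o (Q(Z, o) = -9 + (o*Z + 2*o) = -9 + (Z*o + 2*o) = -9 + (2*o + Z*o) = -9 + 2*o + Z*o)
B = 378 (B = (-4 - 8)² - (-9 + 2*(-25) + 7*(-25)) = (-12)² - (-9 - 50 - 175) = 144 - 1*(-234) = 144 + 234 = 378)
L/B = -314/378 = -314*1/378 = -157/189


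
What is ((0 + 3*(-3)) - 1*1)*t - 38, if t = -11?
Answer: 72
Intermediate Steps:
((0 + 3*(-3)) - 1*1)*t - 38 = ((0 + 3*(-3)) - 1*1)*(-11) - 38 = ((0 - 9) - 1)*(-11) - 38 = (-9 - 1)*(-11) - 38 = -10*(-11) - 38 = 110 - 38 = 72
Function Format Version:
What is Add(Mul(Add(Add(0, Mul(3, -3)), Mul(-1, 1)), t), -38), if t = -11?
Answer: 72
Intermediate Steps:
Add(Mul(Add(Add(0, Mul(3, -3)), Mul(-1, 1)), t), -38) = Add(Mul(Add(Add(0, Mul(3, -3)), Mul(-1, 1)), -11), -38) = Add(Mul(Add(Add(0, -9), -1), -11), -38) = Add(Mul(Add(-9, -1), -11), -38) = Add(Mul(-10, -11), -38) = Add(110, -38) = 72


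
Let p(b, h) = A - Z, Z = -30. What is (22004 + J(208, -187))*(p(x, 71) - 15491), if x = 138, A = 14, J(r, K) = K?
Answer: -337007199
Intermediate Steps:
p(b, h) = 44 (p(b, h) = 14 - 1*(-30) = 14 + 30 = 44)
(22004 + J(208, -187))*(p(x, 71) - 15491) = (22004 - 187)*(44 - 15491) = 21817*(-15447) = -337007199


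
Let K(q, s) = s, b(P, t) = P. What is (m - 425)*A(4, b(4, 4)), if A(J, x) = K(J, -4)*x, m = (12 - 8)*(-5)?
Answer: 7120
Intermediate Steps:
m = -20 (m = 4*(-5) = -20)
A(J, x) = -4*x
(m - 425)*A(4, b(4, 4)) = (-20 - 425)*(-4*4) = -445*(-16) = 7120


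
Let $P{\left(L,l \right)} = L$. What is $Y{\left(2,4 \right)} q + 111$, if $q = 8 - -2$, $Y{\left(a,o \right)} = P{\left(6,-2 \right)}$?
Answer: $171$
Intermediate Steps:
$Y{\left(a,o \right)} = 6$
$q = 10$ ($q = 8 + 2 = 10$)
$Y{\left(2,4 \right)} q + 111 = 6 \cdot 10 + 111 = 60 + 111 = 171$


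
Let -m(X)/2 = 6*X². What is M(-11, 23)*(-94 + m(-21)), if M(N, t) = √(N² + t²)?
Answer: -26930*√26 ≈ -1.3732e+5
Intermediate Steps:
m(X) = -12*X²
M(-11, 23)*(-94 + m(-21)) = √((-11)² + 23²)*(-94 - 12*(-21)²) = √(121 + 529)*(-94 - 12*441) = √650*(-94 - 5292) = (5*√26)*(-5386) = -26930*√26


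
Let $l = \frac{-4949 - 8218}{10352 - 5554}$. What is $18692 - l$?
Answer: $\frac{89697383}{4798} \approx 18695.0$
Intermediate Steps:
$l = - \frac{13167}{4798} \approx -2.7443$
$18692 - l = 18692 - - \frac{13167}{4798} = 18692 + \frac{13167}{4798} = \frac{89697383}{4798}$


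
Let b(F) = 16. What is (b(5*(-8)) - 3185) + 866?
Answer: -2303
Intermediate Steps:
(b(5*(-8)) - 3185) + 866 = (16 - 3185) + 866 = -3169 + 866 = -2303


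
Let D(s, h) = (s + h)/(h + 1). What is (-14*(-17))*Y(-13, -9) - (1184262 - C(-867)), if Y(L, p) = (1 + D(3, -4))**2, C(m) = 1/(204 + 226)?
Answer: -4581456491/3870 ≈ -1.1838e+6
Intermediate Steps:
D(s, h) = (h + s)/(1 + h)
C(m) = 1/430
Y(L, p) = 16/9 (Y(L, p) = (1 + (-4 + 3)/(1 - 4))**2 = (1 - 1/(-3))**2 = (1 - 1/3*(-1))**2 = (1 + 1/3)**2 = (4/3)**2 = 16/9)
(-14*(-17))*Y(-13, -9) - (1184262 - C(-867)) = -14*(-17)*(16/9) - (1184262 - 1*1/430) = 238*(16/9) - (1184262 - 1/430) = 3808/9 - 1*509232659/430 = 3808/9 - 509232659/430 = -4581456491/3870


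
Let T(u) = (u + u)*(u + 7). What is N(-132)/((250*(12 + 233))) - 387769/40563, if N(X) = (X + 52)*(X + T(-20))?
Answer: -2500992677/248448375 ≈ -10.066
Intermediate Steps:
T(u) = 2*u*(7 + u) (T(u) = (2*u)*(7 + u) = 2*u*(7 + u))
N(X) = (52 + X)*(520 + X) (N(X) = (X + 52)*(X + 2*(-20)*(7 - 20)) = (52 + X)*(X + 2*(-20)*(-13)) = (52 + X)*(X + 520) = (52 + X)*(520 + X))
N(-132)/((250*(12 + 233))) - 387769/40563 = (27040 + (-132)**2 + 572*(-132))/((250*(12 + 233))) - 387769/40563 = (27040 + 17424 - 75504)/((250*245)) - 387769*1/40563 = -31040/61250 - 387769/40563 = -31040*1/61250 - 387769/40563 = -3104/6125 - 387769/40563 = -2500992677/248448375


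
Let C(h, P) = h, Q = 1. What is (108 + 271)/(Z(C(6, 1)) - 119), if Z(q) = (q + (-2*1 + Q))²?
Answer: -379/94 ≈ -4.0319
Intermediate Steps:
Z(q) = (-1 + q)² (Z(q) = (q + (-2*1 + 1))² = (q + (-2 + 1))² = (q - 1)² = (-1 + q)²)
(108 + 271)/(Z(C(6, 1)) - 119) = (108 + 271)/((-1 + 6)² - 119) = 379/(5² - 119) = 379/(25 - 119) = 379/(-94) = 379*(-1/94) = -379/94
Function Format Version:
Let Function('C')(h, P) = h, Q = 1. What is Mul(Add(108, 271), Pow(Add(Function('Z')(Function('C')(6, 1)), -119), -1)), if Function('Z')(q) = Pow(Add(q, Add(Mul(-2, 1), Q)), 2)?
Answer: Rational(-379, 94) ≈ -4.0319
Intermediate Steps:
Function('Z')(q) = Pow(Add(-1, q), 2) (Function('Z')(q) = Pow(Add(q, Add(Mul(-2, 1), 1)), 2) = Pow(Add(q, Add(-2, 1)), 2) = Pow(Add(q, -1), 2) = Pow(Add(-1, q), 2))
Mul(Add(108, 271), Pow(Add(Function('Z')(Function('C')(6, 1)), -119), -1)) = Mul(Add(108, 271), Pow(Add(Pow(Add(-1, 6), 2), -119), -1)) = Mul(379, Pow(Add(Pow(5, 2), -119), -1)) = Mul(379, Pow(Add(25, -119), -1)) = Mul(379, Pow(-94, -1)) = Mul(379, Rational(-1, 94)) = Rational(-379, 94)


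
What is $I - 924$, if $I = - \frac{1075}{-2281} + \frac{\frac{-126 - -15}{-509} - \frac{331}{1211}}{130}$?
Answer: $- \frac{84401695470164}{91390397735} \approx -923.53$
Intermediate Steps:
$I = \frac{43032036976}{91390397735}$ ($I = \left(-1075\right) \left(- \frac{1}{2281}\right) + \left(\left(-126 + 15\right) \left(- \frac{1}{509}\right) - \frac{331}{1211}\right) \frac{1}{130} = \frac{1075}{2281} + \left(\left(-111\right) \left(- \frac{1}{509}\right) - \frac{331}{1211}\right) \frac{1}{130} = \frac{1075}{2281} + \left(\frac{111}{509} - \frac{331}{1211}\right) \frac{1}{130} = \frac{1075}{2281} - \frac{17029}{40065935} = \frac{43032036976}{91390397735} \approx 0.47086$)
$I - 924 = \frac{43032036976}{91390397735} - 924 = - \frac{84401695470164}{91390397735}$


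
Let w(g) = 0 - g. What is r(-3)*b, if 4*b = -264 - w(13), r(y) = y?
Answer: 753/4 ≈ 188.25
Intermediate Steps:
w(g) = -g
b = -251/4 (b = (-264 - (-1)*13)/4 = (-264 - 1*(-13))/4 = (-264 + 13)/4 = (¼)*(-251) = -251/4 ≈ -62.750)
r(-3)*b = -3*(-251/4) = 753/4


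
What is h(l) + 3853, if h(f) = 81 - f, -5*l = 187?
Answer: 19857/5 ≈ 3971.4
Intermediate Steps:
l = -187/5 (l = -1/5*187 = -187/5 ≈ -37.400)
h(l) + 3853 = (81 - 1*(-187/5)) + 3853 = (81 + 187/5) + 3853 = 592/5 + 3853 = 19857/5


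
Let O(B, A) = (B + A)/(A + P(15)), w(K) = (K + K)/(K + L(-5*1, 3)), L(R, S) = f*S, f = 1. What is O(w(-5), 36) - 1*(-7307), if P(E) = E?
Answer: 372698/51 ≈ 7307.8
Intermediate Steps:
L(R, S) = S (L(R, S) = 1*S = S)
w(K) = 2*K/(3 + K) (w(K) = (K + K)/(K + 3) = (2*K)/(3 + K) = 2*K/(3 + K))
O(B, A) = (A + B)/(15 + A) (O(B, A) = (B + A)/(A + 15) = (A + B)/(15 + A))
O(w(-5), 36) - 1*(-7307) = (36 + 2*(-5)/(3 - 5))/(15 + 36) - 1*(-7307) = (36 + 2*(-5)/(-2))/51 + 7307 = (36 + 2*(-5)*(-1/2))/51 + 7307 = (36 + 5)/51 + 7307 = (1/51)*41 + 7307 = 41/51 + 7307 = 372698/51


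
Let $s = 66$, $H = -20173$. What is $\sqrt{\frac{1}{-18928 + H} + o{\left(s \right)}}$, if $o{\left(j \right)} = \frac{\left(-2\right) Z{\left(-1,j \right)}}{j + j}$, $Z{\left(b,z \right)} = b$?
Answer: $\frac{\sqrt{100736297310}}{2580666} \approx 0.12299$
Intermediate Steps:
$o{\left(j \right)} = \frac{1}{j}$ ($o{\left(j \right)} = \frac{\left(-2\right) \left(-1\right)}{j + j} = \frac{2}{2 j} = 2 \frac{1}{2 j} = \frac{1}{j}$)
$\sqrt{\frac{1}{-18928 + H} + o{\left(s \right)}} = \sqrt{\frac{1}{-18928 - 20173} + \frac{1}{66}} = \sqrt{\frac{1}{-39101} + \frac{1}{66}} = \sqrt{- \frac{1}{39101} + \frac{1}{66}} = \sqrt{\frac{39035}{2580666}} = \frac{\sqrt{100736297310}}{2580666}$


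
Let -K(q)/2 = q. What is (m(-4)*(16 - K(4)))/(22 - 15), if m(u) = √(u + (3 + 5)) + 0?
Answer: 48/7 ≈ 6.8571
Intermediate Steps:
K(q) = -2*q
m(u) = √(8 + u) (m(u) = √(u + 8) + 0 = √(8 + u) + 0 = √(8 + u))
(m(-4)*(16 - K(4)))/(22 - 15) = (√(8 - 4)*(16 - (-2)*4))/(22 - 15) = (√4*(16 - 1*(-8)))/7 = (2*(16 + 8))*(⅐) = (2*24)*(⅐) = 48*(⅐) = 48/7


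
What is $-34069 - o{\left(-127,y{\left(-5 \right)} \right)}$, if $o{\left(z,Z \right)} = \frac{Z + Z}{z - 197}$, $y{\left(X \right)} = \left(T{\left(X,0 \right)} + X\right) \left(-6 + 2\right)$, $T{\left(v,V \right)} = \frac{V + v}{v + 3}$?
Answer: $- \frac{2759584}{81} \approx -34069.0$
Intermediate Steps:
$T{\left(v,V \right)} = \frac{V + v}{3 + v}$
$y{\left(X \right)} = - 4 X - \frac{4 X}{3 + X}$ ($y{\left(X \right)} = \left(\frac{0 + X}{3 + X} + X\right) \left(-6 + 2\right) = \left(\frac{X}{3 + X} + X\right) \left(-4\right) = \left(X + \frac{X}{3 + X}\right) \left(-4\right) = - 4 X - \frac{4 X}{3 + X}$)
$o{\left(z,Z \right)} = \frac{2 Z}{-197 + z}$
$-34069 - o{\left(-127,y{\left(-5 \right)} \right)} = -34069 - \frac{2 \cdot 4 \left(-5\right) \frac{1}{3 - 5} \left(-4 - -5\right)}{-197 - 127} = -34069 - \frac{2 \cdot 4 \left(-5\right) \frac{1}{-2} \left(-4 + 5\right)}{-324} = -34069 - 2 \cdot 4 \left(-5\right) \left(- \frac{1}{2}\right) 1 \left(- \frac{1}{324}\right) = -34069 - 2 \cdot 10 \left(- \frac{1}{324}\right) = -34069 - - \frac{5}{81} = -34069 + \frac{5}{81} = - \frac{2759584}{81}$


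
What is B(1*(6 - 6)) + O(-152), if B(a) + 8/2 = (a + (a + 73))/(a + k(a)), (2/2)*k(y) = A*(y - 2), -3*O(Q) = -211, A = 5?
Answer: 1771/30 ≈ 59.033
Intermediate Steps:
O(Q) = 211/3 (O(Q) = -1/3*(-211) = 211/3)
k(y) = -10 + 5*y (k(y) = 5*(y - 2) = 5*(-2 + y) = -10 + 5*y)
B(a) = -4 + (73 + 2*a)/(-10 + 6*a) (B(a) = -4 + (a + (a + 73))/(a + (-10 + 5*a)) = -4 + (a + (73 + a))/(-10 + 6*a) = -4 + (73 + 2*a)/(-10 + 6*a))
B(1*(6 - 6)) + O(-152) = (113 - 22*(6 - 6))/(2*(-5 + 3*(1*(6 - 6)))) + 211/3 = (113 - 22*0)/(2*(-5 + 3*(1*0))) + 211/3 = (113 - 22*0)/(2*(-5 + 3*0)) + 211/3 = (113 + 0)/(2*(-5 + 0)) + 211/3 = (1/2)*113/(-5) + 211/3 = (1/2)*(-1/5)*113 + 211/3 = -113/10 + 211/3 = 1771/30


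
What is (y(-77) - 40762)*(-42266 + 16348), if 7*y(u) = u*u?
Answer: 1034516970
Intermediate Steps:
y(u) = u²/7 (y(u) = (u*u)/7 = u²/7)
(y(-77) - 40762)*(-42266 + 16348) = ((⅐)*(-77)² - 40762)*(-42266 + 16348) = ((⅐)*5929 - 40762)*(-25918) = (847 - 40762)*(-25918) = -39915*(-25918) = 1034516970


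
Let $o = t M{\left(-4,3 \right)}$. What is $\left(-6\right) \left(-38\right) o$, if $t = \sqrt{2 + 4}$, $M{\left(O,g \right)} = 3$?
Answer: $684 \sqrt{6} \approx 1675.5$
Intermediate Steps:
$t = \sqrt{6} \approx 2.4495$
$o = 3 \sqrt{6}$ ($o = \sqrt{6} \cdot 3 = 3 \sqrt{6} \approx 7.3485$)
$\left(-6\right) \left(-38\right) o = \left(-6\right) \left(-38\right) 3 \sqrt{6} = 228 \cdot 3 \sqrt{6} = 684 \sqrt{6}$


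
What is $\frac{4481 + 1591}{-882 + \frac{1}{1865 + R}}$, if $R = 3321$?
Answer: $- \frac{31489392}{4574051} \approx -6.8844$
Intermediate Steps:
$\frac{4481 + 1591}{-882 + \frac{1}{1865 + R}} = \frac{4481 + 1591}{-882 + \frac{1}{1865 + 3321}} = \frac{6072}{-882 + \frac{1}{5186}} = \frac{6072}{- \frac{4574051}{5186}} = 6072 \left(- \frac{5186}{4574051}\right) = - \frac{31489392}{4574051}$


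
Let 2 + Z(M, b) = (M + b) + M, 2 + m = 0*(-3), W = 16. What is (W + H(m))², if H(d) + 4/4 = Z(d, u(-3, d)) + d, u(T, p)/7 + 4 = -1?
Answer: 784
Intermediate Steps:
u(T, p) = -35 (u(T, p) = -28 + 7*(-1) = -28 - 7 = -35)
m = -2 (m = -2 + 0*(-3) = -2 + 0 = -2)
Z(M, b) = -2 + b + 2*M (Z(M, b) = -2 + ((M + b) + M) = -2 + (b + 2*M) = -2 + b + 2*M)
H(d) = -38 + 3*d (H(d) = -1 + ((-2 - 35 + 2*d) + d) = -1 + ((-37 + 2*d) + d) = -1 + (-37 + 3*d) = -38 + 3*d)
(W + H(m))² = (16 + (-38 + 3*(-2)))² = (16 + (-38 - 6))² = (16 - 44)² = (-28)² = 784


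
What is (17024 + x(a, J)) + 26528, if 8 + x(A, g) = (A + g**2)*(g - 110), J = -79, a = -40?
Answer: -1128445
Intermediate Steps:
x(A, g) = -8 + (-110 + g)*(A + g**2) (x(A, g) = -8 + (A + g**2)*(g - 110) = -8 + (A + g**2)*(-110 + g) = -8 + (-110 + g)*(A + g**2))
(17024 + x(a, J)) + 26528 = (17024 + (-8 + (-79)**3 - 110*(-40) - 110*(-79)**2 - 40*(-79))) + 26528 = (17024 + (-8 - 493039 + 4400 - 110*6241 + 3160)) + 26528 = (17024 + (-8 - 493039 + 4400 - 686510 + 3160)) + 26528 = (17024 - 1171997) + 26528 = -1154973 + 26528 = -1128445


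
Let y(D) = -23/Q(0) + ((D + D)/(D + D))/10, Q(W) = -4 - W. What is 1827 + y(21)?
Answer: 36657/20 ≈ 1832.8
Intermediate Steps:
y(D) = 117/20 (y(D) = -23/(-4 - 1*0) + ((D + D)/(D + D))/10 = -23/(-4 + 0) + ((2*D)/((2*D)))*(⅒) = -23/(-4) + ((2*D)*(1/(2*D)))*(⅒) = -23*(-¼) + 1*(⅒) = 23/4 + ⅒ = 117/20)
1827 + y(21) = 1827 + 117/20 = 36657/20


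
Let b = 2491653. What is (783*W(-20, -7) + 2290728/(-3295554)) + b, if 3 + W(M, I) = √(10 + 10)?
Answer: 1367272243948/549259 + 1566*√5 ≈ 2.4928e+6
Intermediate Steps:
W(M, I) = -3 + 2*√5 (W(M, I) = -3 + √(10 + 10) = -3 + √20 = -3 + 2*√5)
(783*W(-20, -7) + 2290728/(-3295554)) + b = (783*(-3 + 2*√5) + 2290728/(-3295554)) + 2491653 = ((-2349 + 1566*√5) + 2290728*(-1/3295554)) + 2491653 = ((-2349 + 1566*√5) - 381788/549259) + 2491653 = (-1290591179/549259 + 1566*√5) + 2491653 = 1367272243948/549259 + 1566*√5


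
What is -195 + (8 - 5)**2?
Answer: -186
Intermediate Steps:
-195 + (8 - 5)**2 = -195 + 3**2 = -195 + 9 = -186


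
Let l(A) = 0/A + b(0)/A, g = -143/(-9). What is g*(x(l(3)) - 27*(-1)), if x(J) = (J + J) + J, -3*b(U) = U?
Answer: 429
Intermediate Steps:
b(U) = -U/3
g = 143/9 (g = -143*(-⅑) = 143/9 ≈ 15.889)
l(A) = 0 (l(A) = 0/A + (-⅓*0)/A = 0 + 0/A = 0 + 0 = 0)
x(J) = 3*J (x(J) = 2*J + J = 3*J)
g*(x(l(3)) - 27*(-1)) = 143*(3*0 - 27*(-1))/9 = 143*(0 + 27)/9 = (143/9)*27 = 429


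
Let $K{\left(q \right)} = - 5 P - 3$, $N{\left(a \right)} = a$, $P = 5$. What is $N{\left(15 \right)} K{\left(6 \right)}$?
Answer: $-420$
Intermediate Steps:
$K{\left(q \right)} = -28$ ($K{\left(q \right)} = \left(-5\right) 5 - 3 = -25 - 3 = -28$)
$N{\left(15 \right)} K{\left(6 \right)} = 15 \left(-28\right) = -420$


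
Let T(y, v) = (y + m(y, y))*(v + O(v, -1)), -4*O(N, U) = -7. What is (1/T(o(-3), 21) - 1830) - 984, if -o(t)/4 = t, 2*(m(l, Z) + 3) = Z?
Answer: -3841106/1365 ≈ -2814.0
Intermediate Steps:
m(l, Z) = -3 + Z/2
O(N, U) = 7/4 (O(N, U) = -¼*(-7) = 7/4)
o(t) = -4*t
T(y, v) = (-3 + 3*y/2)*(7/4 + v) (T(y, v) = (y + (-3 + y/2))*(v + 7/4) = (-3 + 3*y/2)*(7/4 + v))
(1/T(o(-3), 21) - 1830) - 984 = (1/(-21/4 - 3*21 + 21*(-4*(-3))/8 + (3/2)*21*(-4*(-3))) - 1830) - 984 = (1/(-21/4 - 63 + (21/8)*12 + (3/2)*21*12) - 1830) - 984 = (1/(-21/4 - 63 + 63/2 + 378) - 1830) - 984 = (1/(1365/4) - 1830) - 984 = (4/1365 - 1830) - 984 = -2497946/1365 - 984 = -3841106/1365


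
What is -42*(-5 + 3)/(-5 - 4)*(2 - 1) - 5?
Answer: -43/3 ≈ -14.333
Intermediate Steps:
-42*(-5 + 3)/(-5 - 4)*(2 - 1) - 5 = -42*(-2/(-9)) - 5 = -42*(-2*(-⅑)) - 5 = -28/3 - 5 = -43/3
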